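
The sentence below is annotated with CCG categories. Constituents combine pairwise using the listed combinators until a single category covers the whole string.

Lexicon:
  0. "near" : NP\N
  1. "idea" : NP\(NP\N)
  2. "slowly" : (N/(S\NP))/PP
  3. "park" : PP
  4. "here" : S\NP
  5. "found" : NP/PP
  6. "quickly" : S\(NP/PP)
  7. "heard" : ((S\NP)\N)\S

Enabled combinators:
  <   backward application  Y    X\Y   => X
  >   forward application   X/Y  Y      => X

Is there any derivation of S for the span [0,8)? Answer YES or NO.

[0,8] S   <
  [0,2] NP   <
    [0,1] "near" : NP\N
    [1,2] "idea" : NP\(NP\N)
  [2,8] S\NP   <
    [2,5] N   >
      [2,4] N/(S\NP)   >
        [2,3] "slowly" : (N/(S\NP))/PP
        [3,4] "park" : PP
      [4,5] "here" : S\NP
    [5,8] (S\NP)\N   <
      [5,7] S   <
        [5,6] "found" : NP/PP
        [6,7] "quickly" : S\(NP/PP)
      [7,8] "heard" : ((S\NP)\N)\S

YES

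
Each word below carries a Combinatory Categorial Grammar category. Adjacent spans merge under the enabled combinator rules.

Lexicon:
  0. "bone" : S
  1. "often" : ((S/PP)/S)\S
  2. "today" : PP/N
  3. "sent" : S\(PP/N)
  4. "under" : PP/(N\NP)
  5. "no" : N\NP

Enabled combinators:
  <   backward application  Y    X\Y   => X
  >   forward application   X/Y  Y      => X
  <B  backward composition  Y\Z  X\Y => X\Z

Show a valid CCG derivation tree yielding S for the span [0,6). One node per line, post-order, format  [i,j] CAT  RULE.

[0,1] S  lex  "bone"
[1,2] ((S/PP)/S)\S  lex  "often"
[0,2] (S/PP)/S  <  k=1
[2,3] PP/N  lex  "today"
[3,4] S\(PP/N)  lex  "sent"
[2,4] S  <  k=3
[0,4] S/PP  >  k=2
[4,5] PP/(N\NP)  lex  "under"
[5,6] N\NP  lex  "no"
[4,6] PP  >  k=5
[0,6] S  >  k=4

[0,6] S   >
  [0,4] S/PP   >
    [0,2] (S/PP)/S   <
      [0,1] "bone" : S
      [1,2] "often" : ((S/PP)/S)\S
    [2,4] S   <
      [2,3] "today" : PP/N
      [3,4] "sent" : S\(PP/N)
  [4,6] PP   >
    [4,5] "under" : PP/(N\NP)
    [5,6] "no" : N\NP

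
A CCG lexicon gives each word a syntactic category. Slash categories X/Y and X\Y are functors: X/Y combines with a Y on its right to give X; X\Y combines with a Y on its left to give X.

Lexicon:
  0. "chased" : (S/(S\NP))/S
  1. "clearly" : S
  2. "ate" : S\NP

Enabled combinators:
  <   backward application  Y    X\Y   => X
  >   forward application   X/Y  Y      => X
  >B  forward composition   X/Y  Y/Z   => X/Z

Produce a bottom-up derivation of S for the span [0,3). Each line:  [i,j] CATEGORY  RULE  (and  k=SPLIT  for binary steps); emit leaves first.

[0,3] S   >
  [0,2] S/(S\NP)   >
    [0,1] "chased" : (S/(S\NP))/S
    [1,2] "clearly" : S
  [2,3] "ate" : S\NP

[0,1] (S/(S\NP))/S  lex  "chased"
[1,2] S  lex  "clearly"
[0,2] S/(S\NP)  >  k=1
[2,3] S\NP  lex  "ate"
[0,3] S  >  k=2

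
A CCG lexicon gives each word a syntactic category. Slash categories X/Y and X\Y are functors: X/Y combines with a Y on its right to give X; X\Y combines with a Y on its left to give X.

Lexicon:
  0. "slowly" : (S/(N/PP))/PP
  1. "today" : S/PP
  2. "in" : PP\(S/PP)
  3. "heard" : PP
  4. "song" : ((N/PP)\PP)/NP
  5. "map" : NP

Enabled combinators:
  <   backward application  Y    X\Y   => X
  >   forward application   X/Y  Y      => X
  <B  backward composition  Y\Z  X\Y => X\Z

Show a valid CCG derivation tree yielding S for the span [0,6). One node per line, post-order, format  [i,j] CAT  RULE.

[0,6] S   >
  [0,3] S/(N/PP)   >
    [0,1] "slowly" : (S/(N/PP))/PP
    [1,3] PP   <
      [1,2] "today" : S/PP
      [2,3] "in" : PP\(S/PP)
  [3,6] N/PP   <
    [3,4] "heard" : PP
    [4,6] (N/PP)\PP   >
      [4,5] "song" : ((N/PP)\PP)/NP
      [5,6] "map" : NP

[0,1] (S/(N/PP))/PP  lex  "slowly"
[1,2] S/PP  lex  "today"
[2,3] PP\(S/PP)  lex  "in"
[1,3] PP  <  k=2
[0,3] S/(N/PP)  >  k=1
[3,4] PP  lex  "heard"
[4,5] ((N/PP)\PP)/NP  lex  "song"
[5,6] NP  lex  "map"
[4,6] (N/PP)\PP  >  k=5
[3,6] N/PP  <  k=4
[0,6] S  >  k=3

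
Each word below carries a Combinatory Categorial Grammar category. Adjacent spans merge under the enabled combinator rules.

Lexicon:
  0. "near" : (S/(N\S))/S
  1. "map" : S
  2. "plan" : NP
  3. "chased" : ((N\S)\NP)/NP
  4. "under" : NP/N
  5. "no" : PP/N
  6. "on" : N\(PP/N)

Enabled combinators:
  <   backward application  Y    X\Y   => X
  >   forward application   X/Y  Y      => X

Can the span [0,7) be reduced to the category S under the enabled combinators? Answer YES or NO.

[0,7] S   >
  [0,2] S/(N\S)   >
    [0,1] "near" : (S/(N\S))/S
    [1,2] "map" : S
  [2,7] N\S   <
    [2,3] "plan" : NP
    [3,7] (N\S)\NP   >
      [3,4] "chased" : ((N\S)\NP)/NP
      [4,7] NP   >
        [4,5] "under" : NP/N
        [5,7] N   <
          [5,6] "no" : PP/N
          [6,7] "on" : N\(PP/N)

YES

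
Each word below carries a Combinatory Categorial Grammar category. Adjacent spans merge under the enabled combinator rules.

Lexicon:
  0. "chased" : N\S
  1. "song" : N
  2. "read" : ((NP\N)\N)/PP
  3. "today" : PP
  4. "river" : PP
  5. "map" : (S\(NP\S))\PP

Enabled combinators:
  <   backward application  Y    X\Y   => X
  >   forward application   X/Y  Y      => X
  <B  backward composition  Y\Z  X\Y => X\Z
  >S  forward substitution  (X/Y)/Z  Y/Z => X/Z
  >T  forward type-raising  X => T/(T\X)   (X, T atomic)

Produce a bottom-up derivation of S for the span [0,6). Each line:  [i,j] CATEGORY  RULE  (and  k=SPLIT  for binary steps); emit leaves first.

[0,1] N\S  lex  "chased"
[1,2] N  lex  "song"
[2,3] ((NP\N)\N)/PP  lex  "read"
[3,4] PP  lex  "today"
[2,4] (NP\N)\N  >  k=3
[1,4] NP\N  <  k=2
[0,4] NP\S  <B  k=1
[4,5] PP  lex  "river"
[5,6] (S\(NP\S))\PP  lex  "map"
[4,6] S\(NP\S)  <  k=5
[0,6] S  <  k=4

[0,6] S   <
  [0,4] NP\S   <B
    [0,1] "chased" : N\S
    [1,4] NP\N   <
      [1,2] "song" : N
      [2,4] (NP\N)\N   >
        [2,3] "read" : ((NP\N)\N)/PP
        [3,4] "today" : PP
  [4,6] S\(NP\S)   <
    [4,5] "river" : PP
    [5,6] "map" : (S\(NP\S))\PP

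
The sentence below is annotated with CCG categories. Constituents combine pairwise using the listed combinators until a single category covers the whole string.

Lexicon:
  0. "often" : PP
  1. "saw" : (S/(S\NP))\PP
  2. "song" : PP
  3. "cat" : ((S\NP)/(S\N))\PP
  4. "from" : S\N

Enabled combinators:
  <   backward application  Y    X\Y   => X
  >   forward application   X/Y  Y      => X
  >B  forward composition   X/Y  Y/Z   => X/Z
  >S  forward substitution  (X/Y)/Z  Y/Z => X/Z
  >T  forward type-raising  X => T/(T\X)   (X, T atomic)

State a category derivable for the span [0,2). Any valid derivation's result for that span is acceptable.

[0,5] S   >
  [0,2] S/(S\NP)   <
    [0,1] "often" : PP
    [1,2] "saw" : (S/(S\NP))\PP
  [2,5] S\NP   >
    [2,4] (S\NP)/(S\N)   <
      [2,3] "song" : PP
      [3,4] "cat" : ((S\NP)/(S\N))\PP
    [4,5] "from" : S\N

S/(S\NP)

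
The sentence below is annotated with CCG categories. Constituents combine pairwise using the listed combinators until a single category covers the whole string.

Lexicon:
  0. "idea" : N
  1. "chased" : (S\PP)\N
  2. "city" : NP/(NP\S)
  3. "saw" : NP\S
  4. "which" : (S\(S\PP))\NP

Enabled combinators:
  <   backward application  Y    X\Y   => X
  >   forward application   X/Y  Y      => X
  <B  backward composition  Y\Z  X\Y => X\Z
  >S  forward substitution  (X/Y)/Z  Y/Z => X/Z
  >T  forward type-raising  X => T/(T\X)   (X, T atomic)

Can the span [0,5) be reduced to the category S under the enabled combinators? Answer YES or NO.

YES

[0,5] S   <
  [0,2] S\PP   <
    [0,1] "idea" : N
    [1,2] "chased" : (S\PP)\N
  [2,5] S\(S\PP)   <
    [2,4] NP   >
      [2,3] "city" : NP/(NP\S)
      [3,4] "saw" : NP\S
    [4,5] "which" : (S\(S\PP))\NP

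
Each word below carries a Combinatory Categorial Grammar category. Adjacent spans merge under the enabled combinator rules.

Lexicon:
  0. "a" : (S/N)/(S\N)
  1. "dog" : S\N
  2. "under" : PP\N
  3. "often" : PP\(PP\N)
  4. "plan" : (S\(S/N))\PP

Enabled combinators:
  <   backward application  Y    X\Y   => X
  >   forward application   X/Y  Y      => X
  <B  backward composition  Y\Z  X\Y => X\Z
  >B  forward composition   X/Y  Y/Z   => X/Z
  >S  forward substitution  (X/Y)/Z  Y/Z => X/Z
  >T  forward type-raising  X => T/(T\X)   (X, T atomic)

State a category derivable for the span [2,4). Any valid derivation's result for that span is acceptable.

[0,5] S   <
  [0,2] S/N   >
    [0,1] "a" : (S/N)/(S\N)
    [1,2] "dog" : S\N
  [2,5] S\(S/N)   <
    [2,4] PP   <
      [2,3] "under" : PP\N
      [3,4] "often" : PP\(PP\N)
    [4,5] "plan" : (S\(S/N))\PP

PP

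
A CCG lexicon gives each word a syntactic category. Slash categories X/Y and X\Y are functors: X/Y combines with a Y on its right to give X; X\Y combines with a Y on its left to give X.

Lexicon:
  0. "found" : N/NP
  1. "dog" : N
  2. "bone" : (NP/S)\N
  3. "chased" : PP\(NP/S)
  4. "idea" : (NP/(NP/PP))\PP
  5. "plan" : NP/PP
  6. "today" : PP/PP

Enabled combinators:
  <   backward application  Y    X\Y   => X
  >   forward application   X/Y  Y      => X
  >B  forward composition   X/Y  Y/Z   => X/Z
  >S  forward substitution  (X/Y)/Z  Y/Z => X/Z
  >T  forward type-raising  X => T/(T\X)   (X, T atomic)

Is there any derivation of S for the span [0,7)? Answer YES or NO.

NO

N/NP N (NP/S)\N PP\(NP/S) (NP/(NP/PP))\PP NP/PP PP/PP
CKY chart[0,7] = {N, N/(NP\NP), N/(N\N), NP/(NP\N), PP/(PP\N), S/(S\N)}; S ∉ chart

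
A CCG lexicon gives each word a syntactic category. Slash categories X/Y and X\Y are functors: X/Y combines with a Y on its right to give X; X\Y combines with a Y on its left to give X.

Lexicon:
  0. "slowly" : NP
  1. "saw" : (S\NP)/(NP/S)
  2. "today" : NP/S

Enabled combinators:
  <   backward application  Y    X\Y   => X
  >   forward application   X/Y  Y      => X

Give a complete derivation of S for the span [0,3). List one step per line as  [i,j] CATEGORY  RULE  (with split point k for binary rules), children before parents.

[0,1] NP  lex  "slowly"
[1,2] (S\NP)/(NP/S)  lex  "saw"
[2,3] NP/S  lex  "today"
[1,3] S\NP  >  k=2
[0,3] S  <  k=1

[0,3] S   <
  [0,1] "slowly" : NP
  [1,3] S\NP   >
    [1,2] "saw" : (S\NP)/(NP/S)
    [2,3] "today" : NP/S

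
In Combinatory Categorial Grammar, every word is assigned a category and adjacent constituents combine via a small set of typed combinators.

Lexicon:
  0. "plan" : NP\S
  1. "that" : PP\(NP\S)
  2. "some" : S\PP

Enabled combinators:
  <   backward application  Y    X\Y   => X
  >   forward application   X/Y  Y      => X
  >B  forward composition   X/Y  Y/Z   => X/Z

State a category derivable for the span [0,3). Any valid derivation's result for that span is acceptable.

[0,3] S   <
  [0,2] PP   <
    [0,1] "plan" : NP\S
    [1,2] "that" : PP\(NP\S)
  [2,3] "some" : S\PP

S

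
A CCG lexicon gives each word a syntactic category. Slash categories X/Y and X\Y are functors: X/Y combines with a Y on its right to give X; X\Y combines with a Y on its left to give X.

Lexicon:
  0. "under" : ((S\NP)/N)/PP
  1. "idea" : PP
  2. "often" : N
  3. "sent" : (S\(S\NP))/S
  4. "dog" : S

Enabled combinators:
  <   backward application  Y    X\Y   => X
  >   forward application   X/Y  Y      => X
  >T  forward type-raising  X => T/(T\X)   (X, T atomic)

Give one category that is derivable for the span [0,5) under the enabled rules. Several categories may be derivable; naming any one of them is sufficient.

S

[0,5] S   <
  [0,3] S\NP   >
    [0,2] (S\NP)/N   >
      [0,1] "under" : ((S\NP)/N)/PP
      [1,2] "idea" : PP
    [2,3] "often" : N
  [3,5] S\(S\NP)   >
    [3,4] "sent" : (S\(S\NP))/S
    [4,5] "dog" : S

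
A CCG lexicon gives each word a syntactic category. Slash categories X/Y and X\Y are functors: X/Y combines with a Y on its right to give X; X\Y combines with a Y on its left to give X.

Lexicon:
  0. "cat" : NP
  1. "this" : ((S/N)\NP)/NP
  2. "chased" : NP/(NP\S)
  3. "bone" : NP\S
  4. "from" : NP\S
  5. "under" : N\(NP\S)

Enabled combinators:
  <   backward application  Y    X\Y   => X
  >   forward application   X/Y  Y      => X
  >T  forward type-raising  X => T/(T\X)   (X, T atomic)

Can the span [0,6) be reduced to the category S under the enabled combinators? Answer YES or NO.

[0,6] S   >
  [0,4] S/N   <
    [0,1] "cat" : NP
    [1,4] (S/N)\NP   >
      [1,2] "this" : ((S/N)\NP)/NP
      [2,4] NP   >
        [2,3] "chased" : NP/(NP\S)
        [3,4] "bone" : NP\S
  [4,6] N   <
    [4,5] "from" : NP\S
    [5,6] "under" : N\(NP\S)

YES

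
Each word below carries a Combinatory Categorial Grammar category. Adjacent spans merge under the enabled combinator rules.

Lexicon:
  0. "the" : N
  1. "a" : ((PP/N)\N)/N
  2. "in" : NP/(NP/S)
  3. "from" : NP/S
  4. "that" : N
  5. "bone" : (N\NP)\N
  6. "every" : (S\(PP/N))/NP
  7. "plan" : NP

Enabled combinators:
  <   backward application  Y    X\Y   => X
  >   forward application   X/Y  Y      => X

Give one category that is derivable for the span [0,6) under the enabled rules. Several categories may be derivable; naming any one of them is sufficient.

[0,8] S   <
  [0,6] PP/N   <
    [0,1] "the" : N
    [1,6] (PP/N)\N   >
      [1,2] "a" : ((PP/N)\N)/N
      [2,6] N   <
        [2,4] NP   >
          [2,3] "in" : NP/(NP/S)
          [3,4] "from" : NP/S
        [4,6] N\NP   <
          [4,5] "that" : N
          [5,6] "bone" : (N\NP)\N
  [6,8] S\(PP/N)   >
    [6,7] "every" : (S\(PP/N))/NP
    [7,8] "plan" : NP

PP/N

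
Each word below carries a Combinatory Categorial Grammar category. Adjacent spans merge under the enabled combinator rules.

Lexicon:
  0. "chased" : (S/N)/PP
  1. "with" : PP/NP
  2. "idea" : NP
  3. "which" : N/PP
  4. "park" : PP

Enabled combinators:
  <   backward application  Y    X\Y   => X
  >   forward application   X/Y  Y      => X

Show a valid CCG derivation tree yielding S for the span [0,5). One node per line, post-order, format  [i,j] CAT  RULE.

[0,1] (S/N)/PP  lex  "chased"
[1,2] PP/NP  lex  "with"
[2,3] NP  lex  "idea"
[1,3] PP  >  k=2
[0,3] S/N  >  k=1
[3,4] N/PP  lex  "which"
[4,5] PP  lex  "park"
[3,5] N  >  k=4
[0,5] S  >  k=3

[0,5] S   >
  [0,3] S/N   >
    [0,1] "chased" : (S/N)/PP
    [1,3] PP   >
      [1,2] "with" : PP/NP
      [2,3] "idea" : NP
  [3,5] N   >
    [3,4] "which" : N/PP
    [4,5] "park" : PP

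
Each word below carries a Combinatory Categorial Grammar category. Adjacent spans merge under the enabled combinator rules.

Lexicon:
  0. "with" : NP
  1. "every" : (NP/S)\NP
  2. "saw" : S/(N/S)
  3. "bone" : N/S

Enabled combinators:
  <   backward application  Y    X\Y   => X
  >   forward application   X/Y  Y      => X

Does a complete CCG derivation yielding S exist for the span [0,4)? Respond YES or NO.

NP (NP/S)\NP S/(N/S) N/S
CKY chart[0,4] = {NP}; S ∉ chart

NO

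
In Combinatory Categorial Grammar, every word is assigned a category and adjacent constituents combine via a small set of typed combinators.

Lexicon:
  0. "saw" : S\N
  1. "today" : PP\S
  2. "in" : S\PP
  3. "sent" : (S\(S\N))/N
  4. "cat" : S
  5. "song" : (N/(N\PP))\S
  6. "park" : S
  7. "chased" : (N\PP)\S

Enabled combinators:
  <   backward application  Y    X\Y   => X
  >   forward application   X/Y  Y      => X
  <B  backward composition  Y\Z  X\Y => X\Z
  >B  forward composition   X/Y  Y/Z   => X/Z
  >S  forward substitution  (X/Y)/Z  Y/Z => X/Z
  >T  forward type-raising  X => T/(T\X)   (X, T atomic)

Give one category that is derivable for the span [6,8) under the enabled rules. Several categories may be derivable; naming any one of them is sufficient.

[0,8] S   <
  [0,3] S\N   <B
    [0,2] PP\N   <B
      [0,1] "saw" : S\N
      [1,2] "today" : PP\S
    [2,3] "in" : S\PP
  [3,8] S\(S\N)   >
    [3,4] "sent" : (S\(S\N))/N
    [4,8] N   >
      [4,6] N/(N\PP)   <
        [4,5] "cat" : S
        [5,6] "song" : (N/(N\PP))\S
      [6,8] N\PP   <
        [6,7] "park" : S
        [7,8] "chased" : (N\PP)\S

N\PP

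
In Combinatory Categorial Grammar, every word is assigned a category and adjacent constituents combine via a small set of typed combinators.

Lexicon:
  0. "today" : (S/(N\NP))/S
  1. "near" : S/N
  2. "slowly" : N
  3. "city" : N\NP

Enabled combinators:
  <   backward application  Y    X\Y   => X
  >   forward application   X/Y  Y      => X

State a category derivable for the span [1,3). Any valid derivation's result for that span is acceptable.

[0,4] S   >
  [0,3] S/(N\NP)   >
    [0,1] "today" : (S/(N\NP))/S
    [1,3] S   >
      [1,2] "near" : S/N
      [2,3] "slowly" : N
  [3,4] "city" : N\NP

S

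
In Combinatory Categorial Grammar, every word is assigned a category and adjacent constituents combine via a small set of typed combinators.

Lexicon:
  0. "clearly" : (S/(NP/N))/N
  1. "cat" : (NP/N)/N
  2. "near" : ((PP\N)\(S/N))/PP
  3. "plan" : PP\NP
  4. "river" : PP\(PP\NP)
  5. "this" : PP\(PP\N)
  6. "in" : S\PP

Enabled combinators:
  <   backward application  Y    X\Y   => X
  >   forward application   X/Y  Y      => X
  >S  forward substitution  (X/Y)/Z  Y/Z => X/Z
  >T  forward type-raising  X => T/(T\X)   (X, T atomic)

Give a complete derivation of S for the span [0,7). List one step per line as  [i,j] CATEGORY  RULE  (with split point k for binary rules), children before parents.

[0,7] S   <
  [0,6] PP   <
    [0,5] PP\N   <
      [0,2] S/N   >S
        [0,1] "clearly" : (S/(NP/N))/N
        [1,2] "cat" : (NP/N)/N
      [2,5] (PP\N)\(S/N)   >
        [2,3] "near" : ((PP\N)\(S/N))/PP
        [3,5] PP   <
          [3,4] "plan" : PP\NP
          [4,5] "river" : PP\(PP\NP)
    [5,6] "this" : PP\(PP\N)
  [6,7] "in" : S\PP

[0,1] (S/(NP/N))/N  lex  "clearly"
[1,2] (NP/N)/N  lex  "cat"
[0,2] S/N  >S  k=1
[2,3] ((PP\N)\(S/N))/PP  lex  "near"
[3,4] PP\NP  lex  "plan"
[4,5] PP\(PP\NP)  lex  "river"
[3,5] PP  <  k=4
[2,5] (PP\N)\(S/N)  >  k=3
[0,5] PP\N  <  k=2
[5,6] PP\(PP\N)  lex  "this"
[0,6] PP  <  k=5
[6,7] S\PP  lex  "in"
[0,7] S  <  k=6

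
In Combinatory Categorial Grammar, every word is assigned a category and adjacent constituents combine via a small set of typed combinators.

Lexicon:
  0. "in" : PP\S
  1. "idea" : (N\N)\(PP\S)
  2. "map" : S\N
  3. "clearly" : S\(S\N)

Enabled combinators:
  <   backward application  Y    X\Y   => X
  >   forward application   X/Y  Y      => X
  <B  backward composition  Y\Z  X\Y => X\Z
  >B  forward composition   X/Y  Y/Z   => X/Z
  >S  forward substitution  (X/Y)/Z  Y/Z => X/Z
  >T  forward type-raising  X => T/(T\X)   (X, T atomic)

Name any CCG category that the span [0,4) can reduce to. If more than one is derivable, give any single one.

[0,4] S   <
  [0,3] S\N   <B
    [0,2] N\N   <
      [0,1] "in" : PP\S
      [1,2] "idea" : (N\N)\(PP\S)
    [2,3] "map" : S\N
  [3,4] "clearly" : S\(S\N)

S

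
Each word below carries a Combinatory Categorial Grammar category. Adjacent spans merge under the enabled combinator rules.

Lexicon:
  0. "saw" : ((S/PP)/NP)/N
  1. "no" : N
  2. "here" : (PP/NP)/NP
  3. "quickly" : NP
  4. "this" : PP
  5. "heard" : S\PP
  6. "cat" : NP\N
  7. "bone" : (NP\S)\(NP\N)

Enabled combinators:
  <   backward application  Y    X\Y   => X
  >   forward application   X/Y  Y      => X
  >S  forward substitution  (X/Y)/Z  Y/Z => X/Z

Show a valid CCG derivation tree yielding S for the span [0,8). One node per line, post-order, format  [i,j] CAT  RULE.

[0,8] S   >
  [0,4] S/NP   >S
    [0,2] (S/PP)/NP   >
      [0,1] "saw" : ((S/PP)/NP)/N
      [1,2] "no" : N
    [2,4] PP/NP   >
      [2,3] "here" : (PP/NP)/NP
      [3,4] "quickly" : NP
  [4,8] NP   <
    [4,6] S   <
      [4,5] "this" : PP
      [5,6] "heard" : S\PP
    [6,8] NP\S   <
      [6,7] "cat" : NP\N
      [7,8] "bone" : (NP\S)\(NP\N)

[0,1] ((S/PP)/NP)/N  lex  "saw"
[1,2] N  lex  "no"
[0,2] (S/PP)/NP  >  k=1
[2,3] (PP/NP)/NP  lex  "here"
[3,4] NP  lex  "quickly"
[2,4] PP/NP  >  k=3
[0,4] S/NP  >S  k=2
[4,5] PP  lex  "this"
[5,6] S\PP  lex  "heard"
[4,6] S  <  k=5
[6,7] NP\N  lex  "cat"
[7,8] (NP\S)\(NP\N)  lex  "bone"
[6,8] NP\S  <  k=7
[4,8] NP  <  k=6
[0,8] S  >  k=4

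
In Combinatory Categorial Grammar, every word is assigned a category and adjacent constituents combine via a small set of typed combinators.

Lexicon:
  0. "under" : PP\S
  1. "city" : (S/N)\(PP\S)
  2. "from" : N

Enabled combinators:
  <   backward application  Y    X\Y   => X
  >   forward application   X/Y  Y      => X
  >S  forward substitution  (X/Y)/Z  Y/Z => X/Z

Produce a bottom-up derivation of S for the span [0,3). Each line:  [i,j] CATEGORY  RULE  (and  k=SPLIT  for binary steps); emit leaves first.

[0,1] PP\S  lex  "under"
[1,2] (S/N)\(PP\S)  lex  "city"
[0,2] S/N  <  k=1
[2,3] N  lex  "from"
[0,3] S  >  k=2

[0,3] S   >
  [0,2] S/N   <
    [0,1] "under" : PP\S
    [1,2] "city" : (S/N)\(PP\S)
  [2,3] "from" : N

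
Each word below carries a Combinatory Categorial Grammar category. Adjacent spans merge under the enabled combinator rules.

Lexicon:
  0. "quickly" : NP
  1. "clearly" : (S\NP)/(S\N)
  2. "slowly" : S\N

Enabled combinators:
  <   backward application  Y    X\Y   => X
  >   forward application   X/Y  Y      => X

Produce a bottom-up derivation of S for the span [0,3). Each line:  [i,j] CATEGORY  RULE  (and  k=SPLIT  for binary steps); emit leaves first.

[0,3] S   <
  [0,1] "quickly" : NP
  [1,3] S\NP   >
    [1,2] "clearly" : (S\NP)/(S\N)
    [2,3] "slowly" : S\N

[0,1] NP  lex  "quickly"
[1,2] (S\NP)/(S\N)  lex  "clearly"
[2,3] S\N  lex  "slowly"
[1,3] S\NP  >  k=2
[0,3] S  <  k=1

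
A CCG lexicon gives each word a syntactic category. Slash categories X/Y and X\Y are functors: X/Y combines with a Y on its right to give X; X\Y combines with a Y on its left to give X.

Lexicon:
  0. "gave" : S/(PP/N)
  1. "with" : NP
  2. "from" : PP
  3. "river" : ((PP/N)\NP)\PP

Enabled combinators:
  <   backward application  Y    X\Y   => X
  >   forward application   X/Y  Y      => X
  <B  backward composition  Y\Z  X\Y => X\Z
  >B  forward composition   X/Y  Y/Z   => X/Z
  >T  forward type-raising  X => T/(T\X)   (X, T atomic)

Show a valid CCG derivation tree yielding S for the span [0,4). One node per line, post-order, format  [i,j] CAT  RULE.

[0,4] S   >
  [0,1] "gave" : S/(PP/N)
  [1,4] PP/N   <
    [1,2] "with" : NP
    [2,4] (PP/N)\NP   <
      [2,3] "from" : PP
      [3,4] "river" : ((PP/N)\NP)\PP

[0,1] S/(PP/N)  lex  "gave"
[1,2] NP  lex  "with"
[2,3] PP  lex  "from"
[3,4] ((PP/N)\NP)\PP  lex  "river"
[2,4] (PP/N)\NP  <  k=3
[1,4] PP/N  <  k=2
[0,4] S  >  k=1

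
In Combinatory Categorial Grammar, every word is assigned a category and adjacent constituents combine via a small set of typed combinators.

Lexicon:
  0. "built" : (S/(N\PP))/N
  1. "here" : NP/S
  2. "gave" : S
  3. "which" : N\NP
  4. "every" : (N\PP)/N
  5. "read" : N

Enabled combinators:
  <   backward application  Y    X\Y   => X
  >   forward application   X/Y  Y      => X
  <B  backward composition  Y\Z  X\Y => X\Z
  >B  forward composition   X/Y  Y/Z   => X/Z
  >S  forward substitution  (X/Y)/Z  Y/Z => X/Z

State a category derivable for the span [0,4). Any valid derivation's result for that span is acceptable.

[0,6] S   >
  [0,4] S/(N\PP)   >
    [0,1] "built" : (S/(N\PP))/N
    [1,4] N   <
      [1,3] NP   >
        [1,2] "here" : NP/S
        [2,3] "gave" : S
      [3,4] "which" : N\NP
  [4,6] N\PP   >
    [4,5] "every" : (N\PP)/N
    [5,6] "read" : N

S/(N\PP)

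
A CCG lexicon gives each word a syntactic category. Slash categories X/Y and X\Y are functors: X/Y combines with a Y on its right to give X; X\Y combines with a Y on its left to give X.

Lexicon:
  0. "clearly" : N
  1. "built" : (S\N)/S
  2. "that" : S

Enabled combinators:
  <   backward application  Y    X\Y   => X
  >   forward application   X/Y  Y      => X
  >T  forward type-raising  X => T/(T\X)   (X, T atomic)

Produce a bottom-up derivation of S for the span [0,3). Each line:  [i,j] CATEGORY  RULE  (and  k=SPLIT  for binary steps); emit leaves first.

[0,1] N  lex  "clearly"
[0,1] S/(S\N)  >T
[1,2] (S\N)/S  lex  "built"
[2,3] S  lex  "that"
[1,3] S\N  >  k=2
[0,3] S  >  k=1

[0,3] S   >
  [0,1] S/(S\N)   >T
    [0,1] "clearly" : N
  [1,3] S\N   >
    [1,2] "built" : (S\N)/S
    [2,3] "that" : S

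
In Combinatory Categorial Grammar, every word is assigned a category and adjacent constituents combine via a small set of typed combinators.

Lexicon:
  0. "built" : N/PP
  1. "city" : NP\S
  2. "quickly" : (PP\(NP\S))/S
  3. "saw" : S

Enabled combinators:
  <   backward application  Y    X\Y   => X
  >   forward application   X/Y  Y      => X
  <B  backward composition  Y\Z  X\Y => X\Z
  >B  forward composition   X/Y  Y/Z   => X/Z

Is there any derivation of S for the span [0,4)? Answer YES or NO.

N/PP NP\S (PP\(NP\S))/S S
CKY chart[0,4] = {N}; S ∉ chart

NO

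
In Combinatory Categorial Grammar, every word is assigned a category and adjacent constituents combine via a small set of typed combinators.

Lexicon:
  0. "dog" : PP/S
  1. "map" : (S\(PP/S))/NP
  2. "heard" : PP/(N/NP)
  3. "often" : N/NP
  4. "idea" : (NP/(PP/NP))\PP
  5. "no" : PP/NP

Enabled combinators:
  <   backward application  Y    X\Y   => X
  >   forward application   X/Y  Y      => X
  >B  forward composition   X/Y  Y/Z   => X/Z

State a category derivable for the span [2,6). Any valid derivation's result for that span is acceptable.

NP

[0,6] S   <
  [0,1] "dog" : PP/S
  [1,6] S\(PP/S)   >
    [1,2] "map" : (S\(PP/S))/NP
    [2,6] NP   >
      [2,5] NP/(PP/NP)   <
        [2,4] PP   >
          [2,3] "heard" : PP/(N/NP)
          [3,4] "often" : N/NP
        [4,5] "idea" : (NP/(PP/NP))\PP
      [5,6] "no" : PP/NP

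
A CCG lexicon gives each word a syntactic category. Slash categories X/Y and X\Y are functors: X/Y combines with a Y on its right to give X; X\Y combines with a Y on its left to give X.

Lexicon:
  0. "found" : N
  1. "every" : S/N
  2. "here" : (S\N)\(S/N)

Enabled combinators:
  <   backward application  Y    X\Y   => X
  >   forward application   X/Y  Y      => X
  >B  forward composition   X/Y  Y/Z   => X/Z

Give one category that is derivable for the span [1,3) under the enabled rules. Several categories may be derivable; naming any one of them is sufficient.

[0,3] S   <
  [0,1] "found" : N
  [1,3] S\N   <
    [1,2] "every" : S/N
    [2,3] "here" : (S\N)\(S/N)

S\N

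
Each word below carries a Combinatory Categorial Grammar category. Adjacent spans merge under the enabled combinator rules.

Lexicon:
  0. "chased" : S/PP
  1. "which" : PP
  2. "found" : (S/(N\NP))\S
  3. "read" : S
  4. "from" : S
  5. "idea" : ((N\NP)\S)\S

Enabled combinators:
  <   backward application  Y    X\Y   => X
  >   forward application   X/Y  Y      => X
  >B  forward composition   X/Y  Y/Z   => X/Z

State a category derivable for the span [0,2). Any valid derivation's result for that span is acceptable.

S

[0,6] S   >
  [0,3] S/(N\NP)   <
    [0,2] S   >
      [0,1] "chased" : S/PP
      [1,2] "which" : PP
    [2,3] "found" : (S/(N\NP))\S
  [3,6] N\NP   <
    [3,4] "read" : S
    [4,6] (N\NP)\S   <
      [4,5] "from" : S
      [5,6] "idea" : ((N\NP)\S)\S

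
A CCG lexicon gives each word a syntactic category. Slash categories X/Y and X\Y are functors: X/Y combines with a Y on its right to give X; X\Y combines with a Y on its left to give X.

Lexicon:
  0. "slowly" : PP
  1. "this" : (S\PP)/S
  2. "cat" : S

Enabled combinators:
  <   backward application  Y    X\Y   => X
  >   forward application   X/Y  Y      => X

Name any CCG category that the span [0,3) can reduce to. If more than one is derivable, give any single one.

[0,3] S   <
  [0,1] "slowly" : PP
  [1,3] S\PP   >
    [1,2] "this" : (S\PP)/S
    [2,3] "cat" : S

S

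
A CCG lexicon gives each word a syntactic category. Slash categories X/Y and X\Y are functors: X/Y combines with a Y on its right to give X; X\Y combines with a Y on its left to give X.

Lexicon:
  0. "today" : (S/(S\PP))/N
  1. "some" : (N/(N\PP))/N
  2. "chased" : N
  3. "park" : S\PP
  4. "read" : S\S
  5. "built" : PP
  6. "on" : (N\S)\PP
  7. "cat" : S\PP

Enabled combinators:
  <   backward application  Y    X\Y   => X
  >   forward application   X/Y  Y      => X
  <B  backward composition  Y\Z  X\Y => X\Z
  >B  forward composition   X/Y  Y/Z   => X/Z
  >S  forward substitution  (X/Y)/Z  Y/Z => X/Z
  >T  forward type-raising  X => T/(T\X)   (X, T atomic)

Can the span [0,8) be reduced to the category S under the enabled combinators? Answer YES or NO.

[0,8] S   >
  [0,7] S/(S\PP)   >
    [0,1] "today" : (S/(S\PP))/N
    [1,7] N   >
      [1,3] N/(N\PP)   >
        [1,2] "some" : (N/(N\PP))/N
        [2,3] "chased" : N
      [3,7] N\PP   <B
        [3,5] S\PP   <B
          [3,4] "park" : S\PP
          [4,5] "read" : S\S
        [5,7] N\S   <
          [5,6] "built" : PP
          [6,7] "on" : (N\S)\PP
  [7,8] "cat" : S\PP

YES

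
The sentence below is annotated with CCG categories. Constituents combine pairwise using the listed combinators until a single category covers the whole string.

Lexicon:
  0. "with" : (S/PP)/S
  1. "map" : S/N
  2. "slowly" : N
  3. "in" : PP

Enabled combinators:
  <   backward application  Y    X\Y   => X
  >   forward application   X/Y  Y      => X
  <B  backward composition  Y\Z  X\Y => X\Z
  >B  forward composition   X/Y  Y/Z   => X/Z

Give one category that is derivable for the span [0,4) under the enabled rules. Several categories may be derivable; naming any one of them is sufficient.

S

[0,4] S   >
  [0,3] S/PP   >
    [0,1] "with" : (S/PP)/S
    [1,3] S   >
      [1,2] "map" : S/N
      [2,3] "slowly" : N
  [3,4] "in" : PP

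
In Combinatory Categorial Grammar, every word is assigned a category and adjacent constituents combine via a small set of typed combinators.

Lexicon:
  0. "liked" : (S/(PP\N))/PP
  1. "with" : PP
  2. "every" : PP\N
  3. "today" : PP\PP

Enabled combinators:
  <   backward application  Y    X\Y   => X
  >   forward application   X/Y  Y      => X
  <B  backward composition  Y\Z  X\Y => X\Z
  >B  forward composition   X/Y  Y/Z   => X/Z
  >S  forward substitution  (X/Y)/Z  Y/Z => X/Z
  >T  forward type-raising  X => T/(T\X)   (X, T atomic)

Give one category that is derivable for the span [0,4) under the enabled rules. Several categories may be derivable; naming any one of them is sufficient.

S

[0,4] S   >
  [0,2] S/(PP\N)   >
    [0,1] "liked" : (S/(PP\N))/PP
    [1,2] "with" : PP
  [2,4] PP\N   <B
    [2,3] "every" : PP\N
    [3,4] "today" : PP\PP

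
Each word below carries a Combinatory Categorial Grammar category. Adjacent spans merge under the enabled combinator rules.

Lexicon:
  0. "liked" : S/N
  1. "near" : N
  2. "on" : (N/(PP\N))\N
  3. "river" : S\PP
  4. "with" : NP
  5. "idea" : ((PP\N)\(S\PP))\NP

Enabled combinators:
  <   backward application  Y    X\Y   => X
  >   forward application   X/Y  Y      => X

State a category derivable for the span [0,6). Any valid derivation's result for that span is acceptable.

S

[0,6] S   >
  [0,1] "liked" : S/N
  [1,6] N   >
    [1,3] N/(PP\N)   <
      [1,2] "near" : N
      [2,3] "on" : (N/(PP\N))\N
    [3,6] PP\N   <
      [3,4] "river" : S\PP
      [4,6] (PP\N)\(S\PP)   <
        [4,5] "with" : NP
        [5,6] "idea" : ((PP\N)\(S\PP))\NP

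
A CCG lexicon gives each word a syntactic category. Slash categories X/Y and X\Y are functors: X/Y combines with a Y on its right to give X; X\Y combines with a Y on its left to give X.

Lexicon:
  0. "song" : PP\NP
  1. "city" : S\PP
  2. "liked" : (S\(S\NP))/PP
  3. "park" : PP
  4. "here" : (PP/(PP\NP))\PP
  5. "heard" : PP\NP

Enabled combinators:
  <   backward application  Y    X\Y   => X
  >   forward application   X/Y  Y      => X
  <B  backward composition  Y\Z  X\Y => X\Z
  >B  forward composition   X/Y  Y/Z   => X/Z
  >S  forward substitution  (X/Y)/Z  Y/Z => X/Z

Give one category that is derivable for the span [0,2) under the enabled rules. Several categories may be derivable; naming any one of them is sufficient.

[0,6] S   <
  [0,2] S\NP   <B
    [0,1] "song" : PP\NP
    [1,2] "city" : S\PP
  [2,6] S\(S\NP)   >
    [2,3] "liked" : (S\(S\NP))/PP
    [3,6] PP   >
      [3,5] PP/(PP\NP)   <
        [3,4] "park" : PP
        [4,5] "here" : (PP/(PP\NP))\PP
      [5,6] "heard" : PP\NP

S\NP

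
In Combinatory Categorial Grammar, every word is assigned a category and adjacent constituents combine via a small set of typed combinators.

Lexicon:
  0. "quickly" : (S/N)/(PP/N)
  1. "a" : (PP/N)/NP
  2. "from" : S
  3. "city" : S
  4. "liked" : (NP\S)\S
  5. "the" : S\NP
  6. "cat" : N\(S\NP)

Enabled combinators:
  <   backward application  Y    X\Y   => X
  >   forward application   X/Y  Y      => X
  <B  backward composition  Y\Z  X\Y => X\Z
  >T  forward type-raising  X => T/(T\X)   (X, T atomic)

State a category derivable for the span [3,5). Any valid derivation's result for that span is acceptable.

NP\S

[0,7] S   >
  [0,5] S/N   >
    [0,1] "quickly" : (S/N)/(PP/N)
    [1,5] PP/N   >
      [1,2] "a" : (PP/N)/NP
      [2,5] NP   <
        [2,3] "from" : S
        [3,5] NP\S   <
          [3,4] "city" : S
          [4,5] "liked" : (NP\S)\S
  [5,7] N   <
    [5,6] "the" : S\NP
    [6,7] "cat" : N\(S\NP)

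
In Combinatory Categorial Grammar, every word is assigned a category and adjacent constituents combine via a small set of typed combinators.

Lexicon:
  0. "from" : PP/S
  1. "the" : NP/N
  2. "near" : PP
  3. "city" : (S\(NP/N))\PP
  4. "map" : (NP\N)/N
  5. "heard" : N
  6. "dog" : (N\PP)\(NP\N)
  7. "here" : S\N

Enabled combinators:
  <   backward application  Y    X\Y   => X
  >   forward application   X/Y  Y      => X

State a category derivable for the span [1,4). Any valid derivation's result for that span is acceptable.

S

[0,8] S   <
  [0,7] N   <
    [0,4] PP   >
      [0,1] "from" : PP/S
      [1,4] S   <
        [1,2] "the" : NP/N
        [2,4] S\(NP/N)   <
          [2,3] "near" : PP
          [3,4] "city" : (S\(NP/N))\PP
    [4,7] N\PP   <
      [4,6] NP\N   >
        [4,5] "map" : (NP\N)/N
        [5,6] "heard" : N
      [6,7] "dog" : (N\PP)\(NP\N)
  [7,8] "here" : S\N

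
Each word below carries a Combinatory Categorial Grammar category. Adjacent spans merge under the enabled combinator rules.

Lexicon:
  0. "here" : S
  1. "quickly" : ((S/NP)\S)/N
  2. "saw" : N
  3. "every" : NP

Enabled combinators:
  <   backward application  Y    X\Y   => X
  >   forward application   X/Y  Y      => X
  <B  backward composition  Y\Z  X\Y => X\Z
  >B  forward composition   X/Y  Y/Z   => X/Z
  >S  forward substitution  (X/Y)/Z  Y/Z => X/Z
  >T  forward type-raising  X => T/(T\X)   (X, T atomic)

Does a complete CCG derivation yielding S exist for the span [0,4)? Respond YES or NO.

[0,4] S   >
  [0,3] S/NP   <
    [0,1] "here" : S
    [1,3] (S/NP)\S   >
      [1,2] "quickly" : ((S/NP)\S)/N
      [2,3] "saw" : N
  [3,4] "every" : NP

YES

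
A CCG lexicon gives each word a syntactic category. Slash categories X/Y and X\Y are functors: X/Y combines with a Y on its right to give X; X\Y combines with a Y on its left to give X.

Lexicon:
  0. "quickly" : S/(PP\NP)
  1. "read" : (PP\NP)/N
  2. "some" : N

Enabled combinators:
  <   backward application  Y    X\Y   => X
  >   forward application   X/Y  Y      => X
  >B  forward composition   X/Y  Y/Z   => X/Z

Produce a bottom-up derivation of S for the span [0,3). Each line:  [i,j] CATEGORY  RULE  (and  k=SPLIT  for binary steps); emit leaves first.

[0,3] S   >
  [0,2] S/N   >B
    [0,1] "quickly" : S/(PP\NP)
    [1,2] "read" : (PP\NP)/N
  [2,3] "some" : N

[0,1] S/(PP\NP)  lex  "quickly"
[1,2] (PP\NP)/N  lex  "read"
[0,2] S/N  >B  k=1
[2,3] N  lex  "some"
[0,3] S  >  k=2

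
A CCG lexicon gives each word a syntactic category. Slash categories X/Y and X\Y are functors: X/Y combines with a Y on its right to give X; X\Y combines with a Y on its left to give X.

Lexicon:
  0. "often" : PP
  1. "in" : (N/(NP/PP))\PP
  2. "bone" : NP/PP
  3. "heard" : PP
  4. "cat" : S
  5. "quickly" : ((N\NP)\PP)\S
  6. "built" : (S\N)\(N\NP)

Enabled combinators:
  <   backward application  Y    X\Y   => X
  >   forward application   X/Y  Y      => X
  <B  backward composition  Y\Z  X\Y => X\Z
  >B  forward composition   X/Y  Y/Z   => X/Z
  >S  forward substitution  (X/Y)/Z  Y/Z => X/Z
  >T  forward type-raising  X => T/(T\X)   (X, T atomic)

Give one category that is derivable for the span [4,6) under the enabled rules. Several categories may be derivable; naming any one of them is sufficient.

[0,7] S   <
  [0,3] N   >
    [0,2] N/(NP/PP)   <
      [0,1] "often" : PP
      [1,2] "in" : (N/(NP/PP))\PP
    [2,3] "bone" : NP/PP
  [3,7] S\N   <
    [3,6] N\NP   <
      [3,4] "heard" : PP
      [4,6] (N\NP)\PP   <
        [4,5] "cat" : S
        [5,6] "quickly" : ((N\NP)\PP)\S
    [6,7] "built" : (S\N)\(N\NP)

(N\NP)\PP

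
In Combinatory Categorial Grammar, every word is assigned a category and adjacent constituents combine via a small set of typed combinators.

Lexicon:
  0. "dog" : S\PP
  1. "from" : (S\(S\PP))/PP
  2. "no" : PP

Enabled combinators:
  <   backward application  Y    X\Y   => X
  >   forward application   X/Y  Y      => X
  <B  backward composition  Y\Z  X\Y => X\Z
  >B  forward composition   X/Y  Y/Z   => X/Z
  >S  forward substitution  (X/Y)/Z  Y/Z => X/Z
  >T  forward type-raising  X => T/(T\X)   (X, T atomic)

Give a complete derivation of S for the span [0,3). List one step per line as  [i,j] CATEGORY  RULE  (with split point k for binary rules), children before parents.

[0,1] S\PP  lex  "dog"
[1,2] (S\(S\PP))/PP  lex  "from"
[2,3] PP  lex  "no"
[1,3] S\(S\PP)  >  k=2
[0,3] S  <  k=1

[0,3] S   <
  [0,1] "dog" : S\PP
  [1,3] S\(S\PP)   >
    [1,2] "from" : (S\(S\PP))/PP
    [2,3] "no" : PP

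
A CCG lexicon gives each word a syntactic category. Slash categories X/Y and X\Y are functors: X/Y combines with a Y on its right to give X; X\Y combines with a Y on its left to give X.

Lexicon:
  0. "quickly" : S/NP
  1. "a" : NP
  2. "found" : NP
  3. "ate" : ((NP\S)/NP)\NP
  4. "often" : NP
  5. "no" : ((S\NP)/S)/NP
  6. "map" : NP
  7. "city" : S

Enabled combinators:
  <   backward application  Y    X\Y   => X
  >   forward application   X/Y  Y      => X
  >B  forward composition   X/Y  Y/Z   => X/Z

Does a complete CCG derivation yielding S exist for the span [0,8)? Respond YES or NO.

YES

[0,8] S   <
  [0,5] NP   <
    [0,2] S   >
      [0,1] "quickly" : S/NP
      [1,2] "a" : NP
    [2,5] NP\S   >
      [2,4] (NP\S)/NP   <
        [2,3] "found" : NP
        [3,4] "ate" : ((NP\S)/NP)\NP
      [4,5] "often" : NP
  [5,8] S\NP   >
    [5,7] (S\NP)/S   >
      [5,6] "no" : ((S\NP)/S)/NP
      [6,7] "map" : NP
    [7,8] "city" : S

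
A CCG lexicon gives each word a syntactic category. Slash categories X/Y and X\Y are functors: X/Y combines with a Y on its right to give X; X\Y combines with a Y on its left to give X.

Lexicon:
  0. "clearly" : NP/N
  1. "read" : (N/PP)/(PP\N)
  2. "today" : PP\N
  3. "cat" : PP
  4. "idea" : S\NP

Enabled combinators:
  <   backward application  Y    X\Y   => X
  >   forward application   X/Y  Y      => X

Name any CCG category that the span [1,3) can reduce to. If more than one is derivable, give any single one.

N/PP

[0,5] S   <
  [0,4] NP   >
    [0,1] "clearly" : NP/N
    [1,4] N   >
      [1,3] N/PP   >
        [1,2] "read" : (N/PP)/(PP\N)
        [2,3] "today" : PP\N
      [3,4] "cat" : PP
  [4,5] "idea" : S\NP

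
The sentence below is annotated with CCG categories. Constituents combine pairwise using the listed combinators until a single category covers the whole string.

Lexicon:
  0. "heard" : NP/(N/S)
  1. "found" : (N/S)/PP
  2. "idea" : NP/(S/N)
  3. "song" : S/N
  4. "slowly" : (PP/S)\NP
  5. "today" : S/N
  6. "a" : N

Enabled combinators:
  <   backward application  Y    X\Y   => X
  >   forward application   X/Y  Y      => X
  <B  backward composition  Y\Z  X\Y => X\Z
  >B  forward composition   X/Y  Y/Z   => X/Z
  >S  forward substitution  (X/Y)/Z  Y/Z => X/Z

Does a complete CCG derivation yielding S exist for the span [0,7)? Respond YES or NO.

NO

NP/(N/S) (N/S)/PP NP/(S/N) S/N (PP/S)\NP S/N N
CKY chart[0,7] = {NP}; S ∉ chart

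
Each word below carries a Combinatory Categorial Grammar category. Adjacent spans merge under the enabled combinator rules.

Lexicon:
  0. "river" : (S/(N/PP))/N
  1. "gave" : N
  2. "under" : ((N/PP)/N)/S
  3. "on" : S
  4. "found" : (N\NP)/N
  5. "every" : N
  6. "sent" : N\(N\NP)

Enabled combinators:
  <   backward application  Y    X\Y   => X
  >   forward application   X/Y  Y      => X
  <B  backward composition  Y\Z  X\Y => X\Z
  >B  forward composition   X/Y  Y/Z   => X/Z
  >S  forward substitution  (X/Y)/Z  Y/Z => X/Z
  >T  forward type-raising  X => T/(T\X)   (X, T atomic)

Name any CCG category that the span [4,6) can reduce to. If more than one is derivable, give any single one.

[0,7] S   >
  [0,2] S/(N/PP)   >
    [0,1] "river" : (S/(N/PP))/N
    [1,2] "gave" : N
  [2,7] N/PP   >
    [2,4] (N/PP)/N   >
      [2,3] "under" : ((N/PP)/N)/S
      [3,4] "on" : S
    [4,7] N   <
      [4,6] N\NP   >
        [4,5] "found" : (N\NP)/N
        [5,6] "every" : N
      [6,7] "sent" : N\(N\NP)

N\NP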